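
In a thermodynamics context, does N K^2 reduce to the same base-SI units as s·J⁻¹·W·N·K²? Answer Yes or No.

Left side:
  N = kg·m·s⁻².
  Combining: N·K² = (kg·m·s⁻²) · K² = kg·m·s⁻²·K².
Right side:
  J = N·m (work = force × distance),
      = kg·m²·s⁻².
  So J⁻¹ = kg⁻¹·m⁻²·s².
  W = J/s (power = energy per time),
      = kg·m²·s⁻³.
  N = kg·m/s² = kg·m·s⁻² (force = mass × acceleration).
  Combining: s·J⁻¹·W·N·K² = s · (kg⁻¹·m⁻²·s²) · (kg·m²·s⁻³) · (kg·m·s⁻²) · K² = kg·m·s⁻²·K².
Both reduce to kg·m·s⁻²·K².

Yes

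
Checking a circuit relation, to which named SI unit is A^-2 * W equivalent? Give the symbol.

W = kg·m²·s⁻³.
Combining: A⁻²·W = A⁻² · (kg·m²·s⁻³) = kg·m²·s⁻³·A⁻².
kg·m²·s⁻³·A⁻² is the base-SI form of the ohm.

Ω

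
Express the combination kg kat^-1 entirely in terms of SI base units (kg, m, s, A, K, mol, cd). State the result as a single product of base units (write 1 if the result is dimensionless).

kg·s·mol⁻¹

kat = mol/s = s⁻¹·mol (catalytic activity).
So kat⁻¹ = s·mol⁻¹.
Combining: kg·kat⁻¹ = kg · (s·mol⁻¹) = kg·s·mol⁻¹.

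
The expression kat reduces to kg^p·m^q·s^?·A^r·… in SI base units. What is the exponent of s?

kat = s⁻¹·mol.
The exponent of s is -1.

-1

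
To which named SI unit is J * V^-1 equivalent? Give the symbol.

J = N·m (work = force × distance),
    = kg·m²·s⁻².
V = W/A (potential = power per current),
    = kg·m²·s⁻³·A⁻¹.
So V⁻¹ = kg⁻¹·m⁻²·s³·A.
Combining: J·V⁻¹ = (kg·m²·s⁻²) · (kg⁻¹·m⁻²·s³·A) = s·A.
s·A is the base-SI form of the coulomb.

C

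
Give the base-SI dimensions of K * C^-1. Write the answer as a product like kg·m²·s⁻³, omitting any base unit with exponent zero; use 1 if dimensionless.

C = A·s = s·A (charge = current × time).
So C⁻¹ = s⁻¹·A⁻¹.
Combining: K·C⁻¹ = K · (s⁻¹·A⁻¹) = s⁻¹·A⁻¹·K.

s⁻¹·A⁻¹·K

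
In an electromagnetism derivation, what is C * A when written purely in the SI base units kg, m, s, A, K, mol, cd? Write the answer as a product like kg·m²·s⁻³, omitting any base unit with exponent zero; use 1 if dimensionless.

s·A²

C = A·s = s·A (charge = current × time).
Combining: C·A = (s·A) · A = s·A².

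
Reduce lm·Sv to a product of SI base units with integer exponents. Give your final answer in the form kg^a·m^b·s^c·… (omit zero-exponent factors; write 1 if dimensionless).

m²·s⁻²·cd

lm = cd·sr = cd (luminous flux; sr is dimensionless).
Sv = J/kg (equivalent dose = energy per mass),
    = m²·s⁻².
Combining: lm·Sv = cd · (m²·s⁻²) = m²·s⁻²·cd.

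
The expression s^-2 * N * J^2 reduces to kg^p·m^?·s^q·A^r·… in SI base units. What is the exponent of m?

N = kg·m·s⁻².
J = kg·m²·s⁻².
So J² = kg²·m⁴·s⁻⁴.
Combining: s⁻²·N·J² = s⁻² · (kg·m·s⁻²) · (kg²·m⁴·s⁻⁴) = kg³·m⁵·s⁻⁸.
The exponent of m is 5.

5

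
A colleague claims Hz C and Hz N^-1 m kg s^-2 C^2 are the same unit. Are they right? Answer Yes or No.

Left side:
  Hz = 1/s = s⁻¹ (frequency is cycles per second).
  C = A·s = s·A (charge = current × time).
  Combining: Hz·C = s⁻¹ · (s·A) = A.
Right side:
  Hz = s⁻¹.
  N = kg·m·s⁻².
  So N⁻¹ = kg⁻¹·m⁻¹·s².
  C = s·A.
  So C² = s²·A².
  Combining: Hz·N⁻¹·m·kg·s⁻²·C² = s⁻¹ · (kg⁻¹·m⁻¹·s²) · m · kg · s⁻² · (s²·A²) = s·A².
Left is A; right is s·A² — different.

No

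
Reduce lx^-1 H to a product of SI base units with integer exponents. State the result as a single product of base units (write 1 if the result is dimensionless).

kg·m⁴·s⁻²·A⁻²·cd⁻¹

lx = m⁻²·cd.
So lx⁻¹ = m²·cd⁻¹.
H = kg·m²·s⁻²·A⁻².
Combining: lx⁻¹·H = (m²·cd⁻¹) · (kg·m²·s⁻²·A⁻²) = kg·m⁴·s⁻²·A⁻²·cd⁻¹.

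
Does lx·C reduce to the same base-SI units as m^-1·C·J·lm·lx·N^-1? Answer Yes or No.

No

Left side:
  lx = lm/m² (illuminance = luminous flux per area),
      = m⁻²·cd.
  C = A·s = s·A (charge = current × time).
  Combining: lx·C = (m⁻²·cd) · (s·A) = m⁻²·s·A·cd.
Right side:
  C = s·A.
  J = kg·m²·s⁻².
  lm = cd.
  lx = m⁻²·cd.
  N = kg·m·s⁻².
  So N⁻¹ = kg⁻¹·m⁻¹·s².
  Combining: m⁻¹·C·J·lm·lx·N⁻¹ = m⁻¹ · (s·A) · (kg·m²·s⁻²) · cd · (m⁻²·cd) · (kg⁻¹·m⁻¹·s²) = m⁻²·s·A·cd².
Left is m⁻²·s·A·cd; right is m⁻²·s·A·cd² — different.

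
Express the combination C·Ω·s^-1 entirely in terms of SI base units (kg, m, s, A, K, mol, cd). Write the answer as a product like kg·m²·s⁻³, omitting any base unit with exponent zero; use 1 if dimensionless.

C = A·s = s·A (charge = current × time).
Ω = V/A (resistance = voltage per current),
    = kg·m²·s⁻³·A⁻².
Combining: C·Ω·s⁻¹ = (s·A) · (kg·m²·s⁻³·A⁻²) · s⁻¹ = kg·m²·s⁻³·A⁻¹.

kg·m²·s⁻³·A⁻¹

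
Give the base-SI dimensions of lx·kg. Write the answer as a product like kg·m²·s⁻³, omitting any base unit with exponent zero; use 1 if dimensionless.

lx = lm/m² (illuminance = luminous flux per area),
    = m⁻²·cd.
Combining: lx·kg = (m⁻²·cd) · kg = kg·m⁻²·cd.

kg·m⁻²·cd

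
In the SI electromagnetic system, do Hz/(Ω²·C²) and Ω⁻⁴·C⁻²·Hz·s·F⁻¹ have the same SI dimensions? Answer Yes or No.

Left side:
  Ω = V/A (resistance = voltage per current),
      = kg·m²·s⁻³·A⁻².
  So Ω⁻² = kg⁻²·m⁻⁴·s⁶·A⁴.
  Hz = 1/s = s⁻¹ (frequency is cycles per second).
  C = A·s = s·A (charge = current × time).
  So C⁻² = s⁻²·A⁻².
  Combining: Ω⁻²·Hz·C⁻² = (kg⁻²·m⁻⁴·s⁶·A⁴) · s⁻¹ · (s⁻²·A⁻²) = kg⁻²·m⁻⁴·s³·A².
Right side:
  Ω = kg·m²·s⁻³·A⁻².
  So Ω⁻⁴ = kg⁻⁴·m⁻⁸·s¹²·A⁸.
  C = s·A.
  So C⁻² = s⁻²·A⁻².
  Hz = s⁻¹.
  F = kg⁻¹·m⁻²·s⁴·A².
  So F⁻¹ = kg·m²·s⁻⁴·A⁻².
  Combining: Ω⁻⁴·C⁻²·Hz·s·F⁻¹ = (kg⁻⁴·m⁻⁸·s¹²·A⁸) · (s⁻²·A⁻²) · s⁻¹ · s · (kg·m²·s⁻⁴·A⁻²) = kg⁻³·m⁻⁶·s⁶·A⁴.
Left is kg⁻²·m⁻⁴·s³·A²; right is kg⁻³·m⁻⁶·s⁶·A⁴ — different.

No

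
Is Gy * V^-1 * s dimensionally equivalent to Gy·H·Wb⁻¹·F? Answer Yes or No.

Left side:
  Gy = m²·s⁻².
  V = kg·m²·s⁻³·A⁻¹.
  So V⁻¹ = kg⁻¹·m⁻²·s³·A.
  Combining: Gy·V⁻¹·s = (m²·s⁻²) · (kg⁻¹·m⁻²·s³·A) · s = kg⁻¹·s²·A.
Right side:
  Gy = J/kg (absorbed dose = energy per mass),
      = m²·s⁻².
  H = Wb/A (inductance = flux per current),
      = kg·m²·s⁻²·A⁻².
  Wb = V·s (flux: a volt is a weber per second),
      = kg·m²·s⁻²·A⁻¹.
  So Wb⁻¹ = kg⁻¹·m⁻²·s²·A.
  F = C/V (capacitance = charge per voltage),
      = A·s/(kg·m²·s⁻³·A⁻¹) (substituting C and V),
      = kg⁻¹·m⁻²·s⁴·A².
  Combining: Gy·H·Wb⁻¹·F = (m²·s⁻²) · (kg·m²·s⁻²·A⁻²) · (kg⁻¹·m⁻²·s²·A) · (kg⁻¹·m⁻²·s⁴·A²) = kg⁻¹·s²·A.
Both reduce to kg⁻¹·s²·A.

Yes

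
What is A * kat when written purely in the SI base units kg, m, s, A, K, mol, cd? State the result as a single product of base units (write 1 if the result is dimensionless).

kat = mol/s = s⁻¹·mol (catalytic activity).
Combining: A·kat = A · (s⁻¹·mol) = s⁻¹·A·mol.

s⁻¹·A·mol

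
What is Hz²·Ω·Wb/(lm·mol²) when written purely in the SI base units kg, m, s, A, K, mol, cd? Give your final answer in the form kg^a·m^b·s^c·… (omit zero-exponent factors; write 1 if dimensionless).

kg²·m⁴·s⁻⁷·A⁻³·mol⁻²·cd⁻¹

lm = cd·sr = cd (luminous flux; sr is dimensionless).
So lm⁻¹ = cd⁻¹.
Hz = 1/s = s⁻¹ (frequency is cycles per second).
So Hz² = s⁻².
Ω = V/A (resistance = voltage per current),
    = kg·m²·s⁻³·A⁻².
Wb = V·s (flux: a volt is a weber per second),
    = kg·m²·s⁻²·A⁻¹.
Combining: lm⁻¹·Hz²·mol⁻²·Ω·Wb = cd⁻¹ · s⁻² · mol⁻² · (kg·m²·s⁻³·A⁻²) · (kg·m²·s⁻²·A⁻¹) = kg²·m⁴·s⁻⁷·A⁻³·mol⁻²·cd⁻¹.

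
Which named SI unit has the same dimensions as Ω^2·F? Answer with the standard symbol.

H

Ω = V/A (resistance = voltage per current),
    = kg·m²·s⁻³·A⁻².
So Ω² = kg²·m⁴·s⁻⁶·A⁻⁴.
F = C/V (capacitance = charge per voltage),
    = A·s/(kg·m²·s⁻³·A⁻¹) (substituting C and V),
    = kg⁻¹·m⁻²·s⁴·A².
Combining: Ω²·F = (kg²·m⁴·s⁻⁶·A⁻⁴) · (kg⁻¹·m⁻²·s⁴·A²) = kg·m²·s⁻²·A⁻².
kg·m²·s⁻²·A⁻² is the base-SI form of the henry.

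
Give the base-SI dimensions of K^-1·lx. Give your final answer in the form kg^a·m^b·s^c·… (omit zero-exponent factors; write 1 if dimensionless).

m⁻²·K⁻¹·cd

lx = lm/m² (illuminance = luminous flux per area),
    = m⁻²·cd.
Combining: K⁻¹·lx = K⁻¹ · (m⁻²·cd) = m⁻²·K⁻¹·cd.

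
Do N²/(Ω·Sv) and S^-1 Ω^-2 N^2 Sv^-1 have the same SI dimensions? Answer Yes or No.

Left side:
  Ω = kg·m²·s⁻³·A⁻².
  So Ω⁻¹ = kg⁻¹·m⁻²·s³·A².
  N = kg·m·s⁻².
  So N² = kg²·m²·s⁻⁴.
  Sv = m²·s⁻².
  So Sv⁻¹ = m⁻²·s².
  Combining: Ω⁻¹·N²·Sv⁻¹ = (kg⁻¹·m⁻²·s³·A²) · (kg²·m²·s⁻⁴) · (m⁻²·s²) = kg·m⁻²·s·A².
Right side:
  S = kg⁻¹·m⁻²·s³·A².
  So S⁻¹ = kg·m²·s⁻³·A⁻².
  Ω = kg·m²·s⁻³·A⁻².
  So Ω⁻² = kg⁻²·m⁻⁴·s⁶·A⁴.
  N = kg·m·s⁻².
  So N² = kg²·m²·s⁻⁴.
  Sv = m²·s⁻².
  So Sv⁻¹ = m⁻²·s².
  Combining: S⁻¹·Ω⁻²·N²·Sv⁻¹ = (kg·m²·s⁻³·A⁻²) · (kg⁻²·m⁻⁴·s⁶·A⁴) · (kg²·m²·s⁻⁴) · (m⁻²·s²) = kg·m⁻²·s·A².
Both reduce to kg·m⁻²·s·A².

Yes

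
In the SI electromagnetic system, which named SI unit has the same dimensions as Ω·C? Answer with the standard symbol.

Wb

Ω = kg·m²·s⁻³·A⁻².
C = s·A.
Combining: Ω·C = (kg·m²·s⁻³·A⁻²) · (s·A) = kg·m²·s⁻²·A⁻¹.
kg·m²·s⁻²·A⁻¹ is the base-SI form of the weber.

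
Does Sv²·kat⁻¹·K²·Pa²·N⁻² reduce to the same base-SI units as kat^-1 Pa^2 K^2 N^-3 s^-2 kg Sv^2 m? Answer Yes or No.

Yes

Left side:
  Sv = J/kg (equivalent dose = energy per mass),
      = m²·s⁻².
  So Sv² = m⁴·s⁻⁴.
  kat = mol/s = s⁻¹·mol (catalytic activity).
  So kat⁻¹ = s·mol⁻¹.
  Pa = N/m² (pressure = force per area),
      = kg·m⁻¹·s⁻².
  So Pa² = kg²·m⁻²·s⁻⁴.
  N = kg·m/s² = kg·m·s⁻² (force = mass × acceleration).
  So N⁻² = kg⁻²·m⁻²·s⁴.
  Combining: Sv²·kat⁻¹·K²·Pa²·N⁻² = (m⁴·s⁻⁴) · (s·mol⁻¹) · K² · (kg²·m⁻²·s⁻⁴) · (kg⁻²·m⁻²·s⁴) = s⁻³·K²·mol⁻¹.
Right side:
  kat = mol/s = s⁻¹·mol (catalytic activity).
  So kat⁻¹ = s·mol⁻¹.
  Pa = N/m² (pressure = force per area),
      = kg·m⁻¹·s⁻².
  So Pa² = kg²·m⁻²·s⁻⁴.
  N = kg·m/s² = kg·m·s⁻² (force = mass × acceleration).
  So N⁻³ = kg⁻³·m⁻³·s⁶.
  Sv = J/kg (equivalent dose = energy per mass),
      = m²·s⁻².
  So Sv² = m⁴·s⁻⁴.
  Combining: kat⁻¹·Pa²·K²·N⁻³·s⁻²·kg·Sv²·m = (s·mol⁻¹) · (kg²·m⁻²·s⁻⁴) · K² · (kg⁻³·m⁻³·s⁶) · s⁻² · kg · (m⁴·s⁻⁴) · m = s⁻³·K²·mol⁻¹.
Both reduce to s⁻³·K²·mol⁻¹.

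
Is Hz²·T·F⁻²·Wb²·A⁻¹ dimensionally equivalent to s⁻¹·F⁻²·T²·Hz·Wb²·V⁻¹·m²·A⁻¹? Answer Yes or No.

Left side:
  Hz = 1/s = s⁻¹ (frequency is cycles per second).
  So Hz² = s⁻².
  T = Wb/m² (flux density = flux per area),
      = kg·s⁻²·A⁻¹.
  F = C/V (capacitance = charge per voltage),
      = A·s/(kg·m²·s⁻³·A⁻¹) (substituting C and V),
      = kg⁻¹·m⁻²·s⁴·A².
  So F⁻² = kg²·m⁴·s⁻⁸·A⁻⁴.
  Wb = V·s (flux: a volt is a weber per second),
      = kg·m²·s⁻²·A⁻¹.
  So Wb² = kg²·m⁴·s⁻⁴·A⁻².
  Combining: Hz²·T·F⁻²·Wb²·A⁻¹ = s⁻² · (kg·s⁻²·A⁻¹) · (kg²·m⁴·s⁻⁸·A⁻⁴) · (kg²·m⁴·s⁻⁴·A⁻²) · A⁻¹ = kg⁵·m⁸·s⁻¹⁶·A⁻⁸.
Right side:
  F = kg⁻¹·m⁻²·s⁴·A².
  So F⁻² = kg²·m⁴·s⁻⁸·A⁻⁴.
  T = kg·s⁻²·A⁻¹.
  So T² = kg²·s⁻⁴·A⁻².
  Hz = s⁻¹.
  Wb = kg·m²·s⁻²·A⁻¹.
  So Wb² = kg²·m⁴·s⁻⁴·A⁻².
  V = kg·m²·s⁻³·A⁻¹.
  So V⁻¹ = kg⁻¹·m⁻²·s³·A.
  Combining: s⁻¹·F⁻²·T²·Hz·Wb²·V⁻¹·m²·A⁻¹ = s⁻¹ · (kg²·m⁴·s⁻⁸·A⁻⁴) · (kg²·s⁻⁴·A⁻²) · s⁻¹ · (kg²·m⁴·s⁻⁴·A⁻²) · (kg⁻¹·m⁻²·s³·A) · m² · A⁻¹ = kg⁵·m⁸·s⁻¹⁵·A⁻⁸.
Left is kg⁵·m⁸·s⁻¹⁶·A⁻⁸; right is kg⁵·m⁸·s⁻¹⁵·A⁻⁸ — different.

No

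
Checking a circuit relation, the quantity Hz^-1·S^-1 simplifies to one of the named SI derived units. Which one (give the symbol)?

Hz = 1/s = s⁻¹ (frequency is cycles per second).
So Hz⁻¹ = s.
S = 1/Ω (conductance is reciprocal resistance),
    = kg⁻¹·m⁻²·s³·A².
So S⁻¹ = kg·m²·s⁻³·A⁻².
Combining: Hz⁻¹·S⁻¹ = s · (kg·m²·s⁻³·A⁻²) = kg·m²·s⁻²·A⁻².
kg·m²·s⁻²·A⁻² is the base-SI form of the henry.

H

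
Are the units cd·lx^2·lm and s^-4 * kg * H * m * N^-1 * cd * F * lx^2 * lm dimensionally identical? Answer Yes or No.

Yes

Left side:
  lx = m⁻²·cd.
  So lx² = m⁻⁴·cd².
  lm = cd.
  Combining: cd·lx²·lm = cd · (m⁻⁴·cd²) · cd = m⁻⁴·cd⁴.
Right side:
  H = Wb/A (inductance = flux per current),
      = kg·m²·s⁻²·A⁻².
  N = kg·m/s² = kg·m·s⁻² (force = mass × acceleration).
  So N⁻¹ = kg⁻¹·m⁻¹·s².
  F = C/V (capacitance = charge per voltage),
      = A·s/(kg·m²·s⁻³·A⁻¹) (substituting C and V),
      = kg⁻¹·m⁻²·s⁴·A².
  lx = lm/m² (illuminance = luminous flux per area),
      = m⁻²·cd.
  So lx² = m⁻⁴·cd².
  lm = cd·sr = cd (luminous flux; sr is dimensionless).
  Combining: s⁻⁴·kg·H·m·N⁻¹·cd·F·lx²·lm = s⁻⁴ · kg · (kg·m²·s⁻²·A⁻²) · m · (kg⁻¹·m⁻¹·s²) · cd · (kg⁻¹·m⁻²·s⁴·A²) · (m⁻⁴·cd²) · cd = m⁻⁴·cd⁴.
Both reduce to m⁻⁴·cd⁴.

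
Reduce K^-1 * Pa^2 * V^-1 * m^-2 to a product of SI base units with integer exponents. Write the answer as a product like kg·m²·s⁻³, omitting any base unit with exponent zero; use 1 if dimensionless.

kg·m⁻⁶·s⁻¹·A·K⁻¹

Pa = kg·m⁻¹·s⁻².
So Pa² = kg²·m⁻²·s⁻⁴.
V = kg·m²·s⁻³·A⁻¹.
So V⁻¹ = kg⁻¹·m⁻²·s³·A.
Combining: K⁻¹·Pa²·V⁻¹·m⁻² = K⁻¹ · (kg²·m⁻²·s⁻⁴) · (kg⁻¹·m⁻²·s³·A) · m⁻² = kg·m⁻⁶·s⁻¹·A·K⁻¹.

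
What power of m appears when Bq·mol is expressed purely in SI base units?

Bq = s⁻¹.
Combining: Bq·mol = s⁻¹ · mol = s⁻¹·mol.
The exponent of m is 0.

0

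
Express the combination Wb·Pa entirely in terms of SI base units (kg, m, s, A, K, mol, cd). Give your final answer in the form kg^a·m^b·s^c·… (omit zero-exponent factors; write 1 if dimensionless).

kg²·m·s⁻⁴·A⁻¹

Wb = kg·m²·s⁻²·A⁻¹.
Pa = kg·m⁻¹·s⁻².
Combining: Wb·Pa = (kg·m²·s⁻²·A⁻¹) · (kg·m⁻¹·s⁻²) = kg²·m·s⁻⁴·A⁻¹.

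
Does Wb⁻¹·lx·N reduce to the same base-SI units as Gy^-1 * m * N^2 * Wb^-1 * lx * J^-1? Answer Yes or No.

Left side:
  Wb = kg·m²·s⁻²·A⁻¹.
  So Wb⁻¹ = kg⁻¹·m⁻²·s²·A.
  lx = m⁻²·cd.
  N = kg·m·s⁻².
  Combining: Wb⁻¹·lx·N = (kg⁻¹·m⁻²·s²·A) · (m⁻²·cd) · (kg·m·s⁻²) = m⁻³·A·cd.
Right side:
  Gy = J/kg (absorbed dose = energy per mass),
      = m²·s⁻².
  So Gy⁻¹ = m⁻²·s².
  N = kg·m/s² = kg·m·s⁻² (force = mass × acceleration).
  So N² = kg²·m²·s⁻⁴.
  Wb = V·s (flux: a volt is a weber per second),
      = kg·m²·s⁻²·A⁻¹.
  So Wb⁻¹ = kg⁻¹·m⁻²·s²·A.
  lx = lm/m² (illuminance = luminous flux per area),
      = m⁻²·cd.
  J = N·m (work = force × distance),
      = kg·m²·s⁻².
  So J⁻¹ = kg⁻¹·m⁻²·s².
  Combining: Gy⁻¹·m·N²·Wb⁻¹·lx·J⁻¹ = (m⁻²·s²) · m · (kg²·m²·s⁻⁴) · (kg⁻¹·m⁻²·s²·A) · (m⁻²·cd) · (kg⁻¹·m⁻²·s²) = m⁻⁵·s²·A·cd.
Left is m⁻³·A·cd; right is m⁻⁵·s²·A·cd — different.

No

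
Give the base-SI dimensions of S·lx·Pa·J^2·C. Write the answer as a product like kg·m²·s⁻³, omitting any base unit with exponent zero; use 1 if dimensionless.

S = 1/Ω (conductance is reciprocal resistance),
    = kg⁻¹·m⁻²·s³·A².
lx = lm/m² (illuminance = luminous flux per area),
    = m⁻²·cd.
Pa = N/m² (pressure = force per area),
    = kg·m⁻¹·s⁻².
J = N·m (work = force × distance),
    = kg·m²·s⁻².
So J² = kg²·m⁴·s⁻⁴.
C = A·s = s·A (charge = current × time).
Combining: S·lx·Pa·J²·C = (kg⁻¹·m⁻²·s³·A²) · (m⁻²·cd) · (kg·m⁻¹·s⁻²) · (kg²·m⁴·s⁻⁴) · (s·A) = kg²·m⁻¹·s⁻²·A³·cd.

kg²·m⁻¹·s⁻²·A³·cd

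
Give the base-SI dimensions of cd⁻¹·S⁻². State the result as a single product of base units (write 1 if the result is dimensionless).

S = 1/Ω (conductance is reciprocal resistance),
    = kg⁻¹·m⁻²·s³·A².
So S⁻² = kg²·m⁴·s⁻⁶·A⁻⁴.
Combining: cd⁻¹·S⁻² = cd⁻¹ · (kg²·m⁴·s⁻⁶·A⁻⁴) = kg²·m⁴·s⁻⁶·A⁻⁴·cd⁻¹.

kg²·m⁴·s⁻⁶·A⁻⁴·cd⁻¹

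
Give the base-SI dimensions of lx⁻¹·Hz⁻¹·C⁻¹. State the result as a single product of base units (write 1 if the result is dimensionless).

lx = m⁻²·cd.
So lx⁻¹ = m²·cd⁻¹.
Hz = s⁻¹.
So Hz⁻¹ = s.
C = s·A.
So C⁻¹ = s⁻¹·A⁻¹.
Combining: lx⁻¹·Hz⁻¹·C⁻¹ = (m²·cd⁻¹) · s · (s⁻¹·A⁻¹) = m²·A⁻¹·cd⁻¹.

m²·A⁻¹·cd⁻¹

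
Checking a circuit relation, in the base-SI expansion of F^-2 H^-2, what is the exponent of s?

F = kg⁻¹·m⁻²·s⁴·A².
So F⁻² = kg²·m⁴·s⁻⁸·A⁻⁴.
H = kg·m²·s⁻²·A⁻².
So H⁻² = kg⁻²·m⁻⁴·s⁴·A⁴.
Combining: F⁻²·H⁻² = (kg²·m⁴·s⁻⁸·A⁻⁴) · (kg⁻²·m⁻⁴·s⁴·A⁴) = s⁻⁴.
The exponent of s is -4.

-4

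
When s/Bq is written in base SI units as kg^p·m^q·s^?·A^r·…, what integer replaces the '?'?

2

Bq = 1/s = s⁻¹ (activity is decays per second).
So Bq⁻¹ = s.
Combining: Bq⁻¹·s = s · s = s².
The exponent of s is 2.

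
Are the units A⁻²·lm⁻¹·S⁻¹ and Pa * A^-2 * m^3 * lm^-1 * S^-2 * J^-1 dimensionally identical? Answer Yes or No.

Left side:
  lm = cd·sr = cd (luminous flux; sr is dimensionless).
  So lm⁻¹ = cd⁻¹.
  S = 1/Ω (conductance is reciprocal resistance),
      = kg⁻¹·m⁻²·s³·A².
  So S⁻¹ = kg·m²·s⁻³·A⁻².
  Combining: A⁻²·lm⁻¹·S⁻¹ = A⁻² · cd⁻¹ · (kg·m²·s⁻³·A⁻²) = kg·m²·s⁻³·A⁻⁴·cd⁻¹.
Right side:
  Pa = kg·m⁻¹·s⁻².
  lm = cd.
  So lm⁻¹ = cd⁻¹.
  S = kg⁻¹·m⁻²·s³·A².
  So S⁻² = kg²·m⁴·s⁻⁶·A⁻⁴.
  J = kg·m²·s⁻².
  So J⁻¹ = kg⁻¹·m⁻²·s².
  Combining: Pa·A⁻²·m³·lm⁻¹·S⁻²·J⁻¹ = (kg·m⁻¹·s⁻²) · A⁻² · m³ · cd⁻¹ · (kg²·m⁴·s⁻⁶·A⁻⁴) · (kg⁻¹·m⁻²·s²) = kg²·m⁴·s⁻⁶·A⁻⁶·cd⁻¹.
Left is kg·m²·s⁻³·A⁻⁴·cd⁻¹; right is kg²·m⁴·s⁻⁶·A⁻⁶·cd⁻¹ — different.

No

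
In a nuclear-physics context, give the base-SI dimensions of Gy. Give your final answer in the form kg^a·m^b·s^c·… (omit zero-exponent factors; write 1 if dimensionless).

m²·s⁻²

Gy = J/kg (absorbed dose = energy per mass),
    = m²·s⁻².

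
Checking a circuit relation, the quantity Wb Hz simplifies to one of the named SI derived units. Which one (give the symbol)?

Wb = kg·m²·s⁻²·A⁻¹.
Hz = s⁻¹.
Combining: Wb·Hz = (kg·m²·s⁻²·A⁻¹) · s⁻¹ = kg·m²·s⁻³·A⁻¹.
kg·m²·s⁻³·A⁻¹ is the base-SI form of the volt.

V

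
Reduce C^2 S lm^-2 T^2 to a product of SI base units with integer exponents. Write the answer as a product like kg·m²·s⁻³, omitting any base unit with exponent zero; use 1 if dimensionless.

kg·m⁻²·s·A²·cd⁻²

C = s·A.
So C² = s²·A².
S = kg⁻¹·m⁻²·s³·A².
lm = cd.
So lm⁻² = cd⁻².
T = kg·s⁻²·A⁻¹.
So T² = kg²·s⁻⁴·A⁻².
Combining: C²·S·lm⁻²·T² = (s²·A²) · (kg⁻¹·m⁻²·s³·A²) · cd⁻² · (kg²·s⁻⁴·A⁻²) = kg·m⁻²·s·A²·cd⁻².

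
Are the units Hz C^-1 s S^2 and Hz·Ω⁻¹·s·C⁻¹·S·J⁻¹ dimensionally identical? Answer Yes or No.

Left side:
  Hz = s⁻¹.
  C = s·A.
  So C⁻¹ = s⁻¹·A⁻¹.
  S = kg⁻¹·m⁻²·s³·A².
  So S² = kg⁻²·m⁻⁴·s⁶·A⁴.
  Combining: Hz·C⁻¹·s·S² = s⁻¹ · (s⁻¹·A⁻¹) · s · (kg⁻²·m⁻⁴·s⁶·A⁴) = kg⁻²·m⁻⁴·s⁵·A³.
Right side:
  Hz = 1/s = s⁻¹ (frequency is cycles per second).
  Ω = V/A (resistance = voltage per current),
      = kg·m²·s⁻³·A⁻².
  So Ω⁻¹ = kg⁻¹·m⁻²·s³·A².
  C = A·s = s·A (charge = current × time).
  So C⁻¹ = s⁻¹·A⁻¹.
  S = 1/Ω (conductance is reciprocal resistance),
      = kg⁻¹·m⁻²·s³·A².
  J = N·m (work = force × distance),
      = kg·m²·s⁻².
  So J⁻¹ = kg⁻¹·m⁻²·s².
  Combining: Hz·Ω⁻¹·s·C⁻¹·S·J⁻¹ = s⁻¹ · (kg⁻¹·m⁻²·s³·A²) · s · (s⁻¹·A⁻¹) · (kg⁻¹·m⁻²·s³·A²) · (kg⁻¹·m⁻²·s²) = kg⁻³·m⁻⁶·s⁷·A³.
Left is kg⁻²·m⁻⁴·s⁵·A³; right is kg⁻³·m⁻⁶·s⁷·A³ — different.

No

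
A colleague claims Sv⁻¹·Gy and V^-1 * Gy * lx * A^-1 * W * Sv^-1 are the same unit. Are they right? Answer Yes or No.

Left side:
  Sv = J/kg (equivalent dose = energy per mass),
      = m²·s⁻².
  So Sv⁻¹ = m⁻²·s².
  Gy = J/kg (absorbed dose = energy per mass),
      = m²·s⁻².
  Combining: Sv⁻¹·Gy = (m⁻²·s²) · (m²·s⁻²) = 1.
Right side:
  V = kg·m²·s⁻³·A⁻¹.
  So V⁻¹ = kg⁻¹·m⁻²·s³·A.
  Gy = m²·s⁻².
  lx = m⁻²·cd.
  W = kg·m²·s⁻³.
  Sv = m²·s⁻².
  So Sv⁻¹ = m⁻²·s².
  Combining: V⁻¹·Gy·lx·A⁻¹·W·Sv⁻¹ = (kg⁻¹·m⁻²·s³·A) · (m²·s⁻²) · (m⁻²·cd) · A⁻¹ · (kg·m²·s⁻³) · (m⁻²·s²) = m⁻²·cd.
Left is 1; right is m⁻²·cd — different.

No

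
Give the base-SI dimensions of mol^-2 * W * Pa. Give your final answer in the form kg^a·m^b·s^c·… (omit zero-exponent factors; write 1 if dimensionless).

kg²·m·s⁻⁵·mol⁻²

W = kg·m²·s⁻³.
Pa = kg·m⁻¹·s⁻².
Combining: mol⁻²·W·Pa = mol⁻² · (kg·m²·s⁻³) · (kg·m⁻¹·s⁻²) = kg²·m·s⁻⁵·mol⁻².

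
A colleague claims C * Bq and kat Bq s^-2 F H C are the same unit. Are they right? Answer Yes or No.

Left side:
  C = s·A.
  Bq = s⁻¹.
  Combining: C·Bq = (s·A) · s⁻¹ = A.
Right side:
  kat = s⁻¹·mol.
  Bq = s⁻¹.
  F = kg⁻¹·m⁻²·s⁴·A².
  H = kg·m²·s⁻²·A⁻².
  C = s·A.
  Combining: kat·Bq·s⁻²·F·H·C = (s⁻¹·mol) · s⁻¹ · s⁻² · (kg⁻¹·m⁻²·s⁴·A²) · (kg·m²·s⁻²·A⁻²) · (s·A) = s⁻¹·A·mol.
Left is A; right is s⁻¹·A·mol — different.

No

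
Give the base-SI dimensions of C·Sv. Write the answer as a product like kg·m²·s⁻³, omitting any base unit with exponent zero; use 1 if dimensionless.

m²·s⁻¹·A

C = A·s = s·A (charge = current × time).
Sv = J/kg (equivalent dose = energy per mass),
    = m²·s⁻².
Combining: C·Sv = (s·A) · (m²·s⁻²) = m²·s⁻¹·A.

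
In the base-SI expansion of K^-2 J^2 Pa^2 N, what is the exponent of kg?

J = N·m (work = force × distance),
    = kg·m²·s⁻².
So J² = kg²·m⁴·s⁻⁴.
Pa = N/m² (pressure = force per area),
    = kg·m⁻¹·s⁻².
So Pa² = kg²·m⁻²·s⁻⁴.
N = kg·m/s² = kg·m·s⁻² (force = mass × acceleration).
Combining: K⁻²·J²·Pa²·N = K⁻² · (kg²·m⁴·s⁻⁴) · (kg²·m⁻²·s⁻⁴) · (kg·m·s⁻²) = kg⁵·m³·s⁻¹⁰·K⁻².
The exponent of kg is 5.

5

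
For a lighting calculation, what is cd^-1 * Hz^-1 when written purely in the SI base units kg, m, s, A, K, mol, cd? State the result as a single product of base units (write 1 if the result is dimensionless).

s·cd⁻¹

Hz = s⁻¹.
So Hz⁻¹ = s.
Combining: cd⁻¹·Hz⁻¹ = cd⁻¹ · s = s·cd⁻¹.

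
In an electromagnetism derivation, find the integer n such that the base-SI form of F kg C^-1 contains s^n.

F = C/V (capacitance = charge per voltage),
    = A·s/(kg·m²·s⁻³·A⁻¹) (substituting C and V),
    = kg⁻¹·m⁻²·s⁴·A².
C = A·s = s·A (charge = current × time).
So C⁻¹ = s⁻¹·A⁻¹.
Combining: F·kg·C⁻¹ = (kg⁻¹·m⁻²·s⁴·A²) · kg · (s⁻¹·A⁻¹) = m⁻²·s³·A.
The exponent of s is 3.

3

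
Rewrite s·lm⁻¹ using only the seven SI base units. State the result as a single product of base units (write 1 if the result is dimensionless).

s·cd⁻¹

lm = cd·sr = cd (luminous flux; sr is dimensionless).
So lm⁻¹ = cd⁻¹.
Combining: s·lm⁻¹ = s · cd⁻¹ = s·cd⁻¹.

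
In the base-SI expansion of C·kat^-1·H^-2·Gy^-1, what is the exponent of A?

C = A·s = s·A (charge = current × time).
kat = mol/s = s⁻¹·mol (catalytic activity).
So kat⁻¹ = s·mol⁻¹.
H = Wb/A (inductance = flux per current),
    = kg·m²·s⁻²·A⁻².
So H⁻² = kg⁻²·m⁻⁴·s⁴·A⁴.
Gy = J/kg (absorbed dose = energy per mass),
    = m²·s⁻².
So Gy⁻¹ = m⁻²·s².
Combining: C·kat⁻¹·H⁻²·Gy⁻¹ = (s·A) · (s·mol⁻¹) · (kg⁻²·m⁻⁴·s⁴·A⁴) · (m⁻²·s²) = kg⁻²·m⁻⁶·s⁸·A⁵·mol⁻¹.
The exponent of A is 5.

5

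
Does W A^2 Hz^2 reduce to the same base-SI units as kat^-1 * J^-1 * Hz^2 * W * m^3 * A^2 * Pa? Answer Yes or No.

No

Left side:
  W = J/s (power = energy per time),
      = kg·m²·s⁻³.
  Hz = 1/s = s⁻¹ (frequency is cycles per second).
  So Hz² = s⁻².
  Combining: W·A²·Hz² = (kg·m²·s⁻³) · A² · s⁻² = kg·m²·s⁻⁵·A².
Right side:
  kat = s⁻¹·mol.
  So kat⁻¹ = s·mol⁻¹.
  J = kg·m²·s⁻².
  So J⁻¹ = kg⁻¹·m⁻²·s².
  Hz = s⁻¹.
  So Hz² = s⁻².
  W = kg·m²·s⁻³.
  Pa = kg·m⁻¹·s⁻².
  Combining: kat⁻¹·J⁻¹·Hz²·W·m³·A²·Pa = (s·mol⁻¹) · (kg⁻¹·m⁻²·s²) · s⁻² · (kg·m²·s⁻³) · m³ · A² · (kg·m⁻¹·s⁻²) = kg·m²·s⁻⁴·A²·mol⁻¹.
Left is kg·m²·s⁻⁵·A²; right is kg·m²·s⁻⁴·A²·mol⁻¹ — different.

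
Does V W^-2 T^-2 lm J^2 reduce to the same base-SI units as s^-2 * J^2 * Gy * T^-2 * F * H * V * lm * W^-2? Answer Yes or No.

No

Left side:
  V = W/A (potential = power per current),
      = kg·m²·s⁻³·A⁻¹.
  W = J/s (power = energy per time),
      = kg·m²·s⁻³.
  So W⁻² = kg⁻²·m⁻⁴·s⁶.
  T = Wb/m² (flux density = flux per area),
      = kg·s⁻²·A⁻¹.
  So T⁻² = kg⁻²·s⁴·A².
  lm = cd·sr = cd (luminous flux; sr is dimensionless).
  J = N·m (work = force × distance),
      = kg·m²·s⁻².
  So J² = kg²·m⁴·s⁻⁴.
  Combining: V·W⁻²·T⁻²·lm·J² = (kg·m²·s⁻³·A⁻¹) · (kg⁻²·m⁻⁴·s⁶) · (kg⁻²·s⁴·A²) · cd · (kg²·m⁴·s⁻⁴) = kg⁻¹·m²·s³·A·cd.
Right side:
  J = N·m (work = force × distance),
      = kg·m²·s⁻².
  So J² = kg²·m⁴·s⁻⁴.
  Gy = J/kg (absorbed dose = energy per mass),
      = m²·s⁻².
  T = Wb/m² (flux density = flux per area),
      = kg·s⁻²·A⁻¹.
  So T⁻² = kg⁻²·s⁴·A².
  F = C/V (capacitance = charge per voltage),
      = A·s/(kg·m²·s⁻³·A⁻¹) (substituting C and V),
      = kg⁻¹·m⁻²·s⁴·A².
  H = Wb/A (inductance = flux per current),
      = kg·m²·s⁻²·A⁻².
  V = W/A (potential = power per current),
      = kg·m²·s⁻³·A⁻¹.
  lm = cd·sr = cd (luminous flux; sr is dimensionless).
  W = J/s (power = energy per time),
      = kg·m²·s⁻³.
  So W⁻² = kg⁻²·m⁻⁴·s⁶.
  Combining: s⁻²·J²·Gy·T⁻²·F·H·V·lm·W⁻² = s⁻² · (kg²·m⁴·s⁻⁴) · (m²·s⁻²) · (kg⁻²·s⁴·A²) · (kg⁻¹·m⁻²·s⁴·A²) · (kg·m²·s⁻²·A⁻²) · (kg·m²·s⁻³·A⁻¹) · cd · (kg⁻²·m⁻⁴·s⁶) = kg⁻¹·m⁴·s·A·cd.
Left is kg⁻¹·m²·s³·A·cd; right is kg⁻¹·m⁴·s·A·cd — different.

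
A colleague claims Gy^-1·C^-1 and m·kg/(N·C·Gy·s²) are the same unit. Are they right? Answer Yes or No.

Left side:
  Gy = m²·s⁻².
  So Gy⁻¹ = m⁻²·s².
  C = s·A.
  So C⁻¹ = s⁻¹·A⁻¹.
  Combining: Gy⁻¹·C⁻¹ = (m⁻²·s²) · (s⁻¹·A⁻¹) = m⁻²·s·A⁻¹.
Right side:
  N = kg·m·s⁻².
  So N⁻¹ = kg⁻¹·m⁻¹·s².
  C = s·A.
  So C⁻¹ = s⁻¹·A⁻¹.
  Gy = m²·s⁻².
  So Gy⁻¹ = m⁻²·s².
  Combining: N⁻¹·C⁻¹·m·Gy⁻¹·kg·s⁻² = (kg⁻¹·m⁻¹·s²) · (s⁻¹·A⁻¹) · m · (m⁻²·s²) · kg · s⁻² = m⁻²·s·A⁻¹.
Both reduce to m⁻²·s·A⁻¹.

Yes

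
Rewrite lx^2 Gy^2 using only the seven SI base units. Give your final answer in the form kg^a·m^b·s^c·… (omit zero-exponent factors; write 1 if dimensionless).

s⁻⁴·cd²

lx = lm/m² (illuminance = luminous flux per area),
    = m⁻²·cd.
So lx² = m⁻⁴·cd².
Gy = J/kg (absorbed dose = energy per mass),
    = m²·s⁻².
So Gy² = m⁴·s⁻⁴.
Combining: lx²·Gy² = (m⁻⁴·cd²) · (m⁴·s⁻⁴) = s⁻⁴·cd².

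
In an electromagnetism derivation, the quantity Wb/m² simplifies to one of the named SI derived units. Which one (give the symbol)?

Wb = V·s (flux: a volt is a weber per second),
    = kg·m²·s⁻²·A⁻¹.
Combining: Wb·m⁻² = (kg·m²·s⁻²·A⁻¹) · m⁻² = kg·s⁻²·A⁻¹.
kg·s⁻²·A⁻¹ is the base-SI form of the tesla.

T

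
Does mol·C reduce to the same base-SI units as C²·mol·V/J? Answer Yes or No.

Yes

Left side:
  C = s·A.
  Combining: mol·C = mol · (s·A) = s·A·mol.
Right side:
  J = N·m (work = force × distance),
      = kg·m²·s⁻².
  So J⁻¹ = kg⁻¹·m⁻²·s².
  C = A·s = s·A (charge = current × time).
  So C² = s²·A².
  V = W/A (potential = power per current),
      = kg·m²·s⁻³·A⁻¹.
  Combining: J⁻¹·C²·mol·V = (kg⁻¹·m⁻²·s²) · (s²·A²) · mol · (kg·m²·s⁻³·A⁻¹) = s·A·mol.
Both reduce to s·A·mol.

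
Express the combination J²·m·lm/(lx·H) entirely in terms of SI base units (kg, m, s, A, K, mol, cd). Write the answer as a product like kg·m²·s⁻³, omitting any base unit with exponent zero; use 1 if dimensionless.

lx = m⁻²·cd.
So lx⁻¹ = m²·cd⁻¹.
J = kg·m²·s⁻².
So J² = kg²·m⁴·s⁻⁴.
lm = cd.
H = kg·m²·s⁻²·A⁻².
So H⁻¹ = kg⁻¹·m⁻²·s²·A².
Combining: lx⁻¹·J²·m·lm·H⁻¹ = (m²·cd⁻¹) · (kg²·m⁴·s⁻⁴) · m · cd · (kg⁻¹·m⁻²·s²·A²) = kg·m⁵·s⁻²·A².

kg·m⁵·s⁻²·A²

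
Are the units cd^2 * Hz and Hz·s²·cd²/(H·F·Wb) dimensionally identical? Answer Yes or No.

Left side:
  Hz = s⁻¹.
  Combining: cd²·Hz = cd² · s⁻¹ = s⁻¹·cd².
Right side:
  Hz = 1/s = s⁻¹ (frequency is cycles per second).
  H = Wb/A (inductance = flux per current),
      = kg·m²·s⁻²·A⁻².
  So H⁻¹ = kg⁻¹·m⁻²·s²·A².
  F = C/V (capacitance = charge per voltage),
      = A·s/(kg·m²·s⁻³·A⁻¹) (substituting C and V),
      = kg⁻¹·m⁻²·s⁴·A².
  So F⁻¹ = kg·m²·s⁻⁴·A⁻².
  Wb = V·s (flux: a volt is a weber per second),
      = kg·m²·s⁻²·A⁻¹.
  So Wb⁻¹ = kg⁻¹·m⁻²·s²·A.
  Combining: Hz·H⁻¹·F⁻¹·Wb⁻¹·s²·cd² = s⁻¹ · (kg⁻¹·m⁻²·s²·A²) · (kg·m²·s⁻⁴·A⁻²) · (kg⁻¹·m⁻²·s²·A) · s² · cd² = kg⁻¹·m⁻²·s·A·cd².
Left is s⁻¹·cd²; right is kg⁻¹·m⁻²·s·A·cd² — different.

No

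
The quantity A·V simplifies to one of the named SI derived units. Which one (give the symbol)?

W

V = kg·m²·s⁻³·A⁻¹.
Combining: A·V = A · (kg·m²·s⁻³·A⁻¹) = kg·m²·s⁻³.
kg·m²·s⁻³ is the base-SI form of the watt.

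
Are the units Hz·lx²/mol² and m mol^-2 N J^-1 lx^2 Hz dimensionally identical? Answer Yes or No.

Yes

Left side:
  Hz = 1/s = s⁻¹ (frequency is cycles per second).
  lx = lm/m² (illuminance = luminous flux per area),
      = m⁻²·cd.
  So lx² = m⁻⁴·cd².
  Combining: Hz·lx²·mol⁻² = s⁻¹ · (m⁻⁴·cd²) · mol⁻² = m⁻⁴·s⁻¹·mol⁻²·cd².
Right side:
  N = kg·m/s² = kg·m·s⁻² (force = mass × acceleration).
  J = N·m (work = force × distance),
      = kg·m²·s⁻².
  So J⁻¹ = kg⁻¹·m⁻²·s².
  lx = lm/m² (illuminance = luminous flux per area),
      = m⁻²·cd.
  So lx² = m⁻⁴·cd².
  Hz = 1/s = s⁻¹ (frequency is cycles per second).
  Combining: m·mol⁻²·N·J⁻¹·lx²·Hz = m · mol⁻² · (kg·m·s⁻²) · (kg⁻¹·m⁻²·s²) · (m⁻⁴·cd²) · s⁻¹ = m⁻⁴·s⁻¹·mol⁻²·cd².
Both reduce to m⁻⁴·s⁻¹·mol⁻²·cd².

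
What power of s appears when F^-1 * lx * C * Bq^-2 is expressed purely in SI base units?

-1

F = kg⁻¹·m⁻²·s⁴·A².
So F⁻¹ = kg·m²·s⁻⁴·A⁻².
lx = m⁻²·cd.
C = s·A.
Bq = s⁻¹.
So Bq⁻² = s².
Combining: F⁻¹·lx·C·Bq⁻² = (kg·m²·s⁻⁴·A⁻²) · (m⁻²·cd) · (s·A) · s² = kg·s⁻¹·A⁻¹·cd.
The exponent of s is -1.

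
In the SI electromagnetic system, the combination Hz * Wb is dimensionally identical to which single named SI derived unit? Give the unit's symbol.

V

Hz = 1/s = s⁻¹ (frequency is cycles per second).
Wb = V·s (flux: a volt is a weber per second),
    = kg·m²·s⁻²·A⁻¹.
Combining: Hz·Wb = s⁻¹ · (kg·m²·s⁻²·A⁻¹) = kg·m²·s⁻³·A⁻¹.
kg·m²·s⁻³·A⁻¹ is the base-SI form of the volt.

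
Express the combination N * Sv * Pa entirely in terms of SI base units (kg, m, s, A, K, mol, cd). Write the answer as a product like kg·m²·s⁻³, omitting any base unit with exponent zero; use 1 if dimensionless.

kg²·m²·s⁻⁶

N = kg·m/s² = kg·m·s⁻² (force = mass × acceleration).
Sv = J/kg (equivalent dose = energy per mass),
    = m²·s⁻².
Pa = N/m² (pressure = force per area),
    = kg·m⁻¹·s⁻².
Combining: N·Sv·Pa = (kg·m·s⁻²) · (m²·s⁻²) · (kg·m⁻¹·s⁻²) = kg²·m²·s⁻⁶.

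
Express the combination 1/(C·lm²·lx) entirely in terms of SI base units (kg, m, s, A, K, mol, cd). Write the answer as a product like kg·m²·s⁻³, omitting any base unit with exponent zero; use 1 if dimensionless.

C = s·A.
So C⁻¹ = s⁻¹·A⁻¹.
lm = cd.
So lm⁻² = cd⁻².
lx = m⁻²·cd.
So lx⁻¹ = m²·cd⁻¹.
Combining: C⁻¹·lm⁻²·lx⁻¹ = (s⁻¹·A⁻¹) · cd⁻² · (m²·cd⁻¹) = m²·s⁻¹·A⁻¹·cd⁻³.

m²·s⁻¹·A⁻¹·cd⁻³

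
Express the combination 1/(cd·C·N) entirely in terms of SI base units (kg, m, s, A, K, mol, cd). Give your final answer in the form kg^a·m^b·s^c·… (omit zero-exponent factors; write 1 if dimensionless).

C = s·A.
So C⁻¹ = s⁻¹·A⁻¹.
N = kg·m·s⁻².
So N⁻¹ = kg⁻¹·m⁻¹·s².
Combining: cd⁻¹·C⁻¹·N⁻¹ = cd⁻¹ · (s⁻¹·A⁻¹) · (kg⁻¹·m⁻¹·s²) = kg⁻¹·m⁻¹·s·A⁻¹·cd⁻¹.

kg⁻¹·m⁻¹·s·A⁻¹·cd⁻¹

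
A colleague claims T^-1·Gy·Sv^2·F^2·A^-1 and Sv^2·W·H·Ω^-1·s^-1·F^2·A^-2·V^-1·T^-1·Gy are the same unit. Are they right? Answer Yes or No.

Yes

Left side:
  T = Wb/m² (flux density = flux per area),
      = kg·s⁻²·A⁻¹.
  So T⁻¹ = kg⁻¹·s²·A.
  Gy = J/kg (absorbed dose = energy per mass),
      = m²·s⁻².
  Sv = J/kg (equivalent dose = energy per mass),
      = m²·s⁻².
  So Sv² = m⁴·s⁻⁴.
  F = C/V (capacitance = charge per voltage),
      = A·s/(kg·m²·s⁻³·A⁻¹) (substituting C and V),
      = kg⁻¹·m⁻²·s⁴·A².
  So F² = kg⁻²·m⁻⁴·s⁸·A⁴.
  Combining: T⁻¹·Gy·Sv²·F²·A⁻¹ = (kg⁻¹·s²·A) · (m²·s⁻²) · (m⁴·s⁻⁴) · (kg⁻²·m⁻⁴·s⁸·A⁴) · A⁻¹ = kg⁻³·m²·s⁴·A⁴.
Right side:
  Sv = J/kg (equivalent dose = energy per mass),
      = m²·s⁻².
  So Sv² = m⁴·s⁻⁴.
  W = J/s (power = energy per time),
      = kg·m²·s⁻³.
  H = Wb/A (inductance = flux per current),
      = kg·m²·s⁻²·A⁻².
  Ω = V/A (resistance = voltage per current),
      = kg·m²·s⁻³·A⁻².
  So Ω⁻¹ = kg⁻¹·m⁻²·s³·A².
  F = C/V (capacitance = charge per voltage),
      = A·s/(kg·m²·s⁻³·A⁻¹) (substituting C and V),
      = kg⁻¹·m⁻²·s⁴·A².
  So F² = kg⁻²·m⁻⁴·s⁸·A⁴.
  V = W/A (potential = power per current),
      = kg·m²·s⁻³·A⁻¹.
  So V⁻¹ = kg⁻¹·m⁻²·s³·A.
  T = Wb/m² (flux density = flux per area),
      = kg·s⁻²·A⁻¹.
  So T⁻¹ = kg⁻¹·s²·A.
  Gy = J/kg (absorbed dose = energy per mass),
      = m²·s⁻².
  Combining: Sv²·W·H·Ω⁻¹·s⁻¹·F²·A⁻²·V⁻¹·T⁻¹·Gy = (m⁴·s⁻⁴) · (kg·m²·s⁻³) · (kg·m²·s⁻²·A⁻²) · (kg⁻¹·m⁻²·s³·A²) · s⁻¹ · (kg⁻²·m⁻⁴·s⁸·A⁴) · A⁻² · (kg⁻¹·m⁻²·s³·A) · (kg⁻¹·s²·A) · (m²·s⁻²) = kg⁻³·m²·s⁴·A⁴.
Both reduce to kg⁻³·m²·s⁴·A⁴.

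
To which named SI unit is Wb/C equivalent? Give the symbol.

Ω

Wb = kg·m²·s⁻²·A⁻¹.
C = s·A.
So C⁻¹ = s⁻¹·A⁻¹.
Combining: Wb·C⁻¹ = (kg·m²·s⁻²·A⁻¹) · (s⁻¹·A⁻¹) = kg·m²·s⁻³·A⁻².
kg·m²·s⁻³·A⁻² is the base-SI form of the ohm.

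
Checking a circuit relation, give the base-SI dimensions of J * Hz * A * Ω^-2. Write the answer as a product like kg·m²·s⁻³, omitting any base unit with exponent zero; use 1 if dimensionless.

J = N·m (work = force × distance),
    = kg·m²·s⁻².
Hz = 1/s = s⁻¹ (frequency is cycles per second).
Ω = V/A (resistance = voltage per current),
    = kg·m²·s⁻³·A⁻².
So Ω⁻² = kg⁻²·m⁻⁴·s⁶·A⁴.
Combining: J·Hz·A·Ω⁻² = (kg·m²·s⁻²) · s⁻¹ · A · (kg⁻²·m⁻⁴·s⁶·A⁴) = kg⁻¹·m⁻²·s³·A⁵.

kg⁻¹·m⁻²·s³·A⁵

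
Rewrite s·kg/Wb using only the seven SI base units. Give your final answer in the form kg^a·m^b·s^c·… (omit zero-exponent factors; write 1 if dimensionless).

m⁻²·s³·A

Wb = V·s (flux: a volt is a weber per second),
    = kg·m²·s⁻²·A⁻¹.
So Wb⁻¹ = kg⁻¹·m⁻²·s²·A.
Combining: s·Wb⁻¹·kg = s · (kg⁻¹·m⁻²·s²·A) · kg = m⁻²·s³·A.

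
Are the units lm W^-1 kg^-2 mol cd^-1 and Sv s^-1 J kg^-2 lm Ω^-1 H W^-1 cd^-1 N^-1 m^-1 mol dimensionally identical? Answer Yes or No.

No

Left side:
  lm = cd·sr = cd (luminous flux; sr is dimensionless).
  W = J/s (power = energy per time),
      = kg·m²·s⁻³.
  So W⁻¹ = kg⁻¹·m⁻²·s³.
  Combining: lm·W⁻¹·kg⁻²·mol·cd⁻¹ = cd · (kg⁻¹·m⁻²·s³) · kg⁻² · mol · cd⁻¹ = kg⁻³·m⁻²·s³·mol.
Right side:
  Sv = J/kg (equivalent dose = energy per mass),
      = m²·s⁻².
  J = N·m (work = force × distance),
      = kg·m²·s⁻².
  lm = cd·sr = cd (luminous flux; sr is dimensionless).
  Ω = V/A (resistance = voltage per current),
      = kg·m²·s⁻³·A⁻².
  So Ω⁻¹ = kg⁻¹·m⁻²·s³·A².
  H = Wb/A (inductance = flux per current),
      = kg·m²·s⁻²·A⁻².
  W = J/s (power = energy per time),
      = kg·m²·s⁻³.
  So W⁻¹ = kg⁻¹·m⁻²·s³.
  N = kg·m/s² = kg·m·s⁻² (force = mass × acceleration).
  So N⁻¹ = kg⁻¹·m⁻¹·s².
  Combining: Sv·s⁻¹·J·kg⁻²·lm·Ω⁻¹·H·W⁻¹·cd⁻¹·N⁻¹·m⁻¹·mol = (m²·s⁻²) · s⁻¹ · (kg·m²·s⁻²) · kg⁻² · cd · (kg⁻¹·m⁻²·s³·A²) · (kg·m²·s⁻²·A⁻²) · (kg⁻¹·m⁻²·s³) · cd⁻¹ · (kg⁻¹·m⁻¹·s²) · m⁻¹ · mol = kg⁻³·s·mol.
Left is kg⁻³·m⁻²·s³·mol; right is kg⁻³·s·mol — different.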